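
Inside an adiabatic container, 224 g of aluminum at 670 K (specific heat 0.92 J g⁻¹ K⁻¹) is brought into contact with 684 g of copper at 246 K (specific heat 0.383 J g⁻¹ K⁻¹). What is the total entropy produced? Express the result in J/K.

Energy balance: T_f = (m₁c₁T₁ + m₂c₂T₂)/(m₁c₁ + m₂c₂) = 432.68 K.
ΔS₁ = m₁c₁ ln(T_f/T₁) = 206.08 × ln(432.68/670) = -90.11 J/K.
ΔS₂ = m₂c₂ ln(T_f/T₂) = 261.972 × ln(432.68/246) = 147.9 J/K.
ΔS_total = -90.11 + 147.9 = 57.8 J/K.

ΔS_total = 57.8 J/K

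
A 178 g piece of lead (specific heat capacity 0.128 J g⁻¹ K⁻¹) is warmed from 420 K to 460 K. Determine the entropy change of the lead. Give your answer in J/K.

ΔS = ∫dQ_rev/T = m c ln(T₂/T₁) = 178 × 0.128 × ln(460/420) = 2.07 J/K.

ΔS = 2.07 J/K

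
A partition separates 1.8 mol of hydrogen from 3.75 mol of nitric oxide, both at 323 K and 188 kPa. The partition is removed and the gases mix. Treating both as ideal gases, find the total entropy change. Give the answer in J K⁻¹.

ΔS_mix = 29.1 J/K

Mole fractions: x_A = 1.8/5.55 = 0.324, x_B = 0.676.
ΔS_mix = −R(n_A ln x_A + n_B ln x_B) = −8.314 × (1.8 ln 0.324 + 3.75 ln 0.676) = 29.1 J/K.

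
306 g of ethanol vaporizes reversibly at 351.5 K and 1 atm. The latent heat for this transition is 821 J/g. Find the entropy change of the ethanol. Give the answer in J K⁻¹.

ΔS = 715 J/K

Heat absorbed by the substance: Q = mL = 306 × 821 = 251226 J.
At constant T, ΔS = Q_rev/T = 251226 / 351.5 = 715 J/K.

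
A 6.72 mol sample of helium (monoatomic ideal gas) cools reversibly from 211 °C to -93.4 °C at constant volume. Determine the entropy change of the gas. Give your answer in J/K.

ΔS = -83 J/K

In kelvin: T₁ = 484.15 K, T₂ = 179.75 K. At constant volume, ΔS = nC_V ln(T₂/T₁) with C_V = 3R/2 = 12.47 J mol⁻¹ K⁻¹.
ΔS = 6.72 × 12.47 × ln(179.75/484.15) = -83 J/K.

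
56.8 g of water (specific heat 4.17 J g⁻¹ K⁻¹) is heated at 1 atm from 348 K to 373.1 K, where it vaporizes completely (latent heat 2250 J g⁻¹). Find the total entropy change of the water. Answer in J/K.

Warming step: ΔS₁ = m c ln(T_tr/T_i) = 56.8 × 4.17 × ln(373.1/348) = 16.5 J/K.
Phase change: ΔS₂ = +mL/T_tr = 56.8 × 2250 / 373.1 = 342.5 J/K.
ΔS_total = (16.5) + (342.5) = 359 J/K.

ΔS = 359 J/K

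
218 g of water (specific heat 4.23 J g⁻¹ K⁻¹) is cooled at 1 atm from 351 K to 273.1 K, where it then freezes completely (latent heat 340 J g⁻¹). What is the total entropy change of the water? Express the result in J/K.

Cooling step: ΔS₁ = m c ln(T_tr/T_i) = 218 × 4.23 × ln(273.1/351) = -231.4 J/K.
Phase change: ΔS₂ = −mL/T_tr = −218 × 340 / 273.1 = -271.4 J/K.
ΔS_total = (-231.4) + (-271.4) = -503 J/K.

ΔS = -503 J/K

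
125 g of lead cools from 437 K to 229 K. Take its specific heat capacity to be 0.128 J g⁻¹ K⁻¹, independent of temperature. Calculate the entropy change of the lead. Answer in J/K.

ΔS = ∫dQ_rev/T = m c ln(T₂/T₁) = 125 × 0.128 × ln(229/437) = -10.3 J/K.

ΔS = -10.3 J/K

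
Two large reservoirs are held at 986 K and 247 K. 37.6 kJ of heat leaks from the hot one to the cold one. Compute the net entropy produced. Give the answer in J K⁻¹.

ΔS_total = 114 J/K

ΔS_hot = −Q/T_H = −37600/986 = -38.13 J/K and ΔS_cold = +Q/T_C = 37600/247 = 152.2 J/K.
ΔS_total = -38.13 + 152.2 = 114 J/K, positive as the second law requires.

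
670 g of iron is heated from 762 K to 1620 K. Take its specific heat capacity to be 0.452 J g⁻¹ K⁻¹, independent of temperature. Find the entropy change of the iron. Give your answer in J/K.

ΔS = 228 J/K

ΔS = ∫dQ_rev/T = m c ln(T₂/T₁) = 670 × 0.452 × ln(1620/762) = 228 J/K.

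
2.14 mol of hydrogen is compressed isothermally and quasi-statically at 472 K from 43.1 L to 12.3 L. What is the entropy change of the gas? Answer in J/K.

ΔS_gas = -22.3 J/K

For an isothermal ideal gas ΔS_gas = nR ln(V₂/V₁) = 2.14 × 8.314 × ln(12.3/43.1) = -22.3 J/K.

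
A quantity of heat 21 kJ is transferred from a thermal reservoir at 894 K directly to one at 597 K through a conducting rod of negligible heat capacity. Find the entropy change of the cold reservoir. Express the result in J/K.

ΔS_cold = 35.2 J/K

The cold reservoir gains heat Q, so ΔS_cold = +Q/T_C = 21000/597 = 35.2 J/K.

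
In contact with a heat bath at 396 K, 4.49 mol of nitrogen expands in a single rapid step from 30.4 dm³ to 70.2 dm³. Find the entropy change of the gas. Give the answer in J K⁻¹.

Entropy is a state function, so ΔS_gas depends only on the end states.
For an isothermal ideal gas ΔS_gas = nR ln(V₂/V₁) = 4.49 × 8.314 × ln(70.2/30.4) = 31.2 J/K.

ΔS_gas = 31.2 J/K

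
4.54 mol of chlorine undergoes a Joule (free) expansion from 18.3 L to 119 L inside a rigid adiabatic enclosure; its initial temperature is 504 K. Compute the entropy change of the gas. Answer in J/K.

ΔS_gas = 70.7 J/K

For an ideal gas in free expansion Q = 0 and W = 0, so T is unchanged.
Entropy is a state function; using a reversible isothermal path, ΔS_gas = nR ln(V₂/V₁) = 4.54 × 8.314 × ln(119/18.3) = 70.7 J/K.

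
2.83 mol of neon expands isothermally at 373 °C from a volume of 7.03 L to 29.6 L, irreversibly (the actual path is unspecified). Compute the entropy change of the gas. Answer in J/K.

ΔS_gas = 33.8 J/K

Entropy is a state function, so ΔS_gas depends only on the end states.
For an isothermal ideal gas ΔS_gas = nR ln(V₂/V₁) = 2.83 × 8.314 × ln(29.6/7.03) = 33.8 J/K.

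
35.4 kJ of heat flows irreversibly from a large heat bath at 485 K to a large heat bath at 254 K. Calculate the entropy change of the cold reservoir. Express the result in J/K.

ΔS_cold = 139 J/K

The cold reservoir gains heat Q, so ΔS_cold = +Q/T_C = 35400/254 = 139 J/K.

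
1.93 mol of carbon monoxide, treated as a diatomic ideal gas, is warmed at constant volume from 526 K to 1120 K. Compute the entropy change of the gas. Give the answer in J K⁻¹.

At constant volume, ΔS = nC_V ln(T₂/T₁) with C_V = 5R/2 = 20.79 J mol⁻¹ K⁻¹.
ΔS = 1.93 × 20.79 × ln(1120/526) = 30.3 J/K.

ΔS = 30.3 J/K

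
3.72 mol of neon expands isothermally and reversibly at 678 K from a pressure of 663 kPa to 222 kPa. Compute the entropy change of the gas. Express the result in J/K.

ΔS_gas = 33.8 J/K

For an isothermal ideal gas ΔS_gas = nR ln(P₁/P₂) = 3.72 × 8.314 × ln(663/222) = 33.8 J/K.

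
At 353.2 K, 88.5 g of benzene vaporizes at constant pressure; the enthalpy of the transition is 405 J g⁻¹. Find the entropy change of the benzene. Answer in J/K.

Heat absorbed by the substance: Q = mL = 88.5 × 405 = 35842.5 J.
At constant T, ΔS = Q_rev/T = 35842.5 / 353.2 = 101 J/K.

ΔS = 101 J/K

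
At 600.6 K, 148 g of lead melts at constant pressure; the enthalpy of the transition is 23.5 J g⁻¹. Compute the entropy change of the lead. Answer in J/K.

Heat absorbed by the substance: Q = mL = 148 × 23.5 = 3478 J.
At constant T, ΔS = Q_rev/T = 3478 / 600.6 = 5.79 J/K.

ΔS = 5.79 J/K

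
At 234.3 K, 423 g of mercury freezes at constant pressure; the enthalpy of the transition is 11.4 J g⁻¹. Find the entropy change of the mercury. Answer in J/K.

Heat released by the substance: Q = −mL = −423 × 11.4 = −4822.2 J.
At constant T, ΔS = Q_rev/T = −4822.2 / 234.3 = -20.6 J/K.

ΔS = -20.6 J/K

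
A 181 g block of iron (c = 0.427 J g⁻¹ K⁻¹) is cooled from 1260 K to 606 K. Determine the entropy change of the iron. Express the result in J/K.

ΔS = -56.6 J/K

ΔS = ∫dQ_rev/T = m c ln(T₂/T₁) = 181 × 0.427 × ln(606/1260) = -56.6 J/K.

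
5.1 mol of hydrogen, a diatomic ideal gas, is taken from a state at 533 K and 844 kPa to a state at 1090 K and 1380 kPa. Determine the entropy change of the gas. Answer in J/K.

ΔS = 85.3 J/K

ΔS = nC_p ln(T₂/T₁) − nR ln(P₂/P₁), with C_p = 7R/2 = 29.1 J mol⁻¹ K⁻¹ for a diatomic ideal gas.
ΔS = 5.1 × [29.1 × ln(1090/533) − 8.314 × ln(1380/844)] = 85.3 J/K.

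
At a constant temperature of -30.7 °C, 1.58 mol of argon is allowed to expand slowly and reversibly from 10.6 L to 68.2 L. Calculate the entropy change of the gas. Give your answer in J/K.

For an isothermal ideal gas ΔS_gas = nR ln(V₂/V₁) = 1.58 × 8.314 × ln(68.2/10.6) = 24.5 J/K.

ΔS_gas = 24.5 J/K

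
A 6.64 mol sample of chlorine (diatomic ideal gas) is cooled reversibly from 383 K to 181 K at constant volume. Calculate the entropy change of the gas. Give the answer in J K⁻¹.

ΔS = -103 J/K

At constant volume, ΔS = nC_V ln(T₂/T₁) with C_V = 5R/2 = 20.79 J mol⁻¹ K⁻¹.
ΔS = 6.64 × 20.79 × ln(181/383) = -103 J/K.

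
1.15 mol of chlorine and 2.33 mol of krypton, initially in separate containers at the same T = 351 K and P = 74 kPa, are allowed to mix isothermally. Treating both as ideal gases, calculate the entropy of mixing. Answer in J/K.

Mole fractions: x_A = 1.15/3.48 = 0.33, x_B = 0.67.
ΔS_mix = −R(n_A ln x_A + n_B ln x_B) = −8.314 × (1.15 ln 0.33 + 2.33 ln 0.67) = 18.4 J/K.

ΔS_mix = 18.4 J/K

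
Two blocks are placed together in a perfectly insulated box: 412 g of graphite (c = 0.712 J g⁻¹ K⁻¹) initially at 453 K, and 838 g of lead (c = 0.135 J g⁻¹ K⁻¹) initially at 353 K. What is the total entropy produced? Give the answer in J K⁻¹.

ΔS_total = 2.44 J/K

Energy balance: T_f = (m₁c₁T₁ + m₂c₂T₂)/(m₁c₁ + m₂c₂) = 425.17 K.
ΔS₁ = m₁c₁ ln(T_f/T₁) = 293.344 × ln(425.17/453) = -18.6 J/K.
ΔS₂ = m₂c₂ ln(T_f/T₂) = 113.13 × ln(425.17/353) = 21.04 J/K.
ΔS_total = -18.6 + 21.04 = 2.44 J/K.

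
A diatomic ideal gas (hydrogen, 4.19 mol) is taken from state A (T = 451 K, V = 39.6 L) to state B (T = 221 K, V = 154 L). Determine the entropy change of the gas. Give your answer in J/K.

ΔS = -14.8 J/K

Entropy is a state function: ΔS = nC_V ln(T₂/T₁) + nR ln(V₂/V₁), with C_V = 5R/2 = 20.79 J mol⁻¹ K⁻¹ for a diatomic ideal gas.
ΔS = 4.19 × [20.79 × ln(221/451) + 8.314 × ln(154/39.6)] = -14.8 J/K.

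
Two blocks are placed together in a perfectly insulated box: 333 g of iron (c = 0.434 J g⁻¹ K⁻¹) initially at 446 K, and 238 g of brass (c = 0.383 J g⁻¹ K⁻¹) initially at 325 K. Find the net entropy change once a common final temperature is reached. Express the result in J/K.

ΔS_total = 2.72 J/K

Energy balance: T_f = (m₁c₁T₁ + m₂c₂T₂)/(m₁c₁ + m₂c₂) = 399.2 K.
ΔS₁ = m₁c₁ ln(T_f/T₁) = 144.522 × ln(399.2/446) = -16.02 J/K.
ΔS₂ = m₂c₂ ln(T_f/T₂) = 91.154 × ln(399.2/325) = 18.74 J/K.
ΔS_total = -16.02 + 18.74 = 2.72 J/K.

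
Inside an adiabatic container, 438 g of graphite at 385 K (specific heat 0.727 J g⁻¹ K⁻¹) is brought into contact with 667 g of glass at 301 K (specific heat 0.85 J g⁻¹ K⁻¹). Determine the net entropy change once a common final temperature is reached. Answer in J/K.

Energy balance: T_f = (m₁c₁T₁ + m₂c₂T₂)/(m₁c₁ + m₂c₂) = 331.21 K.
ΔS₁ = m₁c₁ ln(T_f/T₁) = 318.426 × ln(331.21/385) = -47.92 J/K.
ΔS₂ = m₂c₂ ln(T_f/T₂) = 566.95 × ln(331.21/301) = 54.23 J/K.
ΔS_total = -47.92 + 54.23 = 6.31 J/K.

ΔS_total = 6.31 J/K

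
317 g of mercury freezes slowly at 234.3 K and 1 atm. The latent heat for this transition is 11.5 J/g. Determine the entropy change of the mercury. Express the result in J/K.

ΔS = -15.6 J/K

Heat released by the substance: Q = −mL = −317 × 11.5 = −3645.5 J.
At constant T, ΔS = Q_rev/T = −3645.5 / 234.3 = -15.6 J/K.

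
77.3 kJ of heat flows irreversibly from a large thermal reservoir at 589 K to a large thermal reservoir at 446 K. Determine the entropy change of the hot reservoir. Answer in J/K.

The hot reservoir loses heat Q, so ΔS_hot = −Q/T_H = −77300/589 = -131 J/K.

ΔS_hot = -131 J/K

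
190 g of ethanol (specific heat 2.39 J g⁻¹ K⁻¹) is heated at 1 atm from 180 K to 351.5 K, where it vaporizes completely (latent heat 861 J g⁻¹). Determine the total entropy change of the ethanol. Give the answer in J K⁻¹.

Warming step: ΔS₁ = m c ln(T_tr/T_i) = 190 × 2.39 × ln(351.5/180) = 303.9 J/K.
Phase change: ΔS₂ = +mL/T_tr = 190 × 861 / 351.5 = 465.4 J/K.
ΔS_total = (303.9) + (465.4) = 769 J/K.

ΔS = 769 J/K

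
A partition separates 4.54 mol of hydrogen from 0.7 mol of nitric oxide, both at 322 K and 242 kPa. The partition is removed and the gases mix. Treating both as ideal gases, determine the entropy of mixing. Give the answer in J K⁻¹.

Mole fractions: x_A = 4.54/5.24 = 0.866, x_B = 0.134.
ΔS_mix = −R(n_A ln x_A + n_B ln x_B) = −8.314 × (4.54 ln 0.866 + 0.7 ln 0.134) = 17.1 J/K.

ΔS_mix = 17.1 J/K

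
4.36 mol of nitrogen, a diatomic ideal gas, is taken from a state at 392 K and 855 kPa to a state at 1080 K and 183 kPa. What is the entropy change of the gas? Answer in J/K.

ΔS = nC_p ln(T₂/T₁) − nR ln(P₂/P₁), with C_p = 7R/2 = 29.1 J mol⁻¹ K⁻¹ for a diatomic ideal gas.
ΔS = 4.36 × [29.1 × ln(1080/392) − 8.314 × ln(183/855)] = 184 J/K.

ΔS = 184 J/K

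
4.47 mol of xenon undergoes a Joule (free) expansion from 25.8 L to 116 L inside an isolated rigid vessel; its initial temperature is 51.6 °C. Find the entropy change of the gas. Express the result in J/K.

No heat is exchanged and no work is done, so the ideal-gas temperature stays constant.
Entropy is a state function; using a reversible isothermal path, ΔS_gas = nR ln(V₂/V₁) = 4.47 × 8.314 × ln(116/25.8) = 55.9 J/K.

ΔS_gas = 55.9 J/K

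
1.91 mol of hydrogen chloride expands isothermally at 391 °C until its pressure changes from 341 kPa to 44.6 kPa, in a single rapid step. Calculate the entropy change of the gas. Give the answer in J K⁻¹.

Entropy is a state function, so ΔS_gas depends only on the end states.
For an isothermal ideal gas ΔS_gas = nR ln(P₁/P₂) = 1.91 × 8.314 × ln(341/44.6) = 32.3 J/K.

ΔS_gas = 32.3 J/K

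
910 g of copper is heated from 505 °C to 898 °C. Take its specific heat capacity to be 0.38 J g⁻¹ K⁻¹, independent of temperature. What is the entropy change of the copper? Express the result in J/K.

In kelvin: T₁ = 778.15 K, T₂ = 1171.15 K. ΔS = ∫dQ_rev/T = m c ln(T₂/T₁) = 910 × 0.38 × ln(1171.15/778.15) = 141 J/K.

ΔS = 141 J/K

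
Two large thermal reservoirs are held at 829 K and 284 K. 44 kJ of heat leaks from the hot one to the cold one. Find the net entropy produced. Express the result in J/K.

ΔS_hot = −Q/T_H = −44000/829 = -53.08 J/K and ΔS_cold = +Q/T_C = 44000/284 = 154.9 J/K.
ΔS_total = -53.08 + 154.9 = 102 J/K, positive as the second law requires.

ΔS_total = 102 J/K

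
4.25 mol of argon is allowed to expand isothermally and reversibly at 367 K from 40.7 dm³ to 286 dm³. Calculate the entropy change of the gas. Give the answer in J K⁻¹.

For an isothermal ideal gas ΔS_gas = nR ln(V₂/V₁) = 4.25 × 8.314 × ln(286/40.7) = 68.9 J/K.

ΔS_gas = 68.9 J/K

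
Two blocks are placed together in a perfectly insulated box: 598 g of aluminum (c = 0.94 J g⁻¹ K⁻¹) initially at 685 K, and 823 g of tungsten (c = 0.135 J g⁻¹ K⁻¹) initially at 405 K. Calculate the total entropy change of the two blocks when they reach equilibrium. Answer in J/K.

ΔS_total = 11.4 J/K

Energy balance: T_f = (m₁c₁T₁ + m₂c₂T₂)/(m₁c₁ + m₂c₂) = 638.79 K.
ΔS₁ = m₁c₁ ln(T_f/T₁) = 562.12 × ln(638.79/685) = -39.26 J/K.
ΔS₂ = m₂c₂ ln(T_f/T₂) = 111.105 × ln(638.79/405) = 50.63 J/K.
ΔS_total = -39.26 + 50.63 = 11.4 J/K.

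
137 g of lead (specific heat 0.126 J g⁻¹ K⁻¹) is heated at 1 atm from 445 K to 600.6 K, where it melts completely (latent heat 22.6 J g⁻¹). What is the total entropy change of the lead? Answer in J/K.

ΔS = 10.3 J/K

Warming step: ΔS₁ = m c ln(T_tr/T_i) = 137 × 0.126 × ln(600.6/445) = 5.176 J/K.
Phase change: ΔS₂ = +mL/T_tr = 137 × 22.6 / 600.6 = 5.155 J/K.
ΔS_total = (5.176) + (5.155) = 10.3 J/K.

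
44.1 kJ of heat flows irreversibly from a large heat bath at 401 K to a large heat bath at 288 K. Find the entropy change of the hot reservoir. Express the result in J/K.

The hot reservoir loses heat Q, so ΔS_hot = −Q/T_H = −44100/401 = -110 J/K.

ΔS_hot = -110 J/K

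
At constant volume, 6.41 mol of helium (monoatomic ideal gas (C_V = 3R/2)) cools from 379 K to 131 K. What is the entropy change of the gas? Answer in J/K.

At constant volume, ΔS = nC_V ln(T₂/T₁) with C_V = 3R/2 = 12.47 J mol⁻¹ K⁻¹.
ΔS = 6.41 × 12.47 × ln(131/379) = -84.9 J/K.

ΔS = -84.9 J/K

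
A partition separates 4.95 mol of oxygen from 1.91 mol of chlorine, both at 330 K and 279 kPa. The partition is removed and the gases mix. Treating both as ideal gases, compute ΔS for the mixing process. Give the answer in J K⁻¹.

Mole fractions: x_A = 4.95/6.86 = 0.722, x_B = 0.278.
ΔS_mix = −R(n_A ln x_A + n_B ln x_B) = −8.314 × (4.95 ln 0.722 + 1.91 ln 0.278) = 33.7 J/K.

ΔS_mix = 33.7 J/K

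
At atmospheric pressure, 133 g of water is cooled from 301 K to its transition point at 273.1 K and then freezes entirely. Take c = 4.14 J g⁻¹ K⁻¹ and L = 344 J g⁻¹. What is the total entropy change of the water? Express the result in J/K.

ΔS = -221 J/K

Cooling step: ΔS₁ = m c ln(T_tr/T_i) = 133 × 4.14 × ln(273.1/301) = -53.56 J/K.
Phase change: ΔS₂ = −mL/T_tr = −133 × 344 / 273.1 = -167.5 J/K.
ΔS_total = (-53.56) + (-167.5) = -221 J/K.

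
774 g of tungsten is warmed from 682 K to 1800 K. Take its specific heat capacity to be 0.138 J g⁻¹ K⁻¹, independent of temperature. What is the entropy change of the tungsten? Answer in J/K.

ΔS = 104 J/K

ΔS = ∫dQ_rev/T = m c ln(T₂/T₁) = 774 × 0.138 × ln(1800/682) = 104 J/K.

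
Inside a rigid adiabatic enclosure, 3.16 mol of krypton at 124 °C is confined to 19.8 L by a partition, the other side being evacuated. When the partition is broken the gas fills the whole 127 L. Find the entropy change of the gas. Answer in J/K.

ΔS_gas = 48.8 J/K

For an ideal gas in free expansion Q = 0 and W = 0, so T is unchanged.
Entropy is a state function; using a reversible isothermal path, ΔS_gas = nR ln(V₂/V₁) = 3.16 × 8.314 × ln(127/19.8) = 48.8 J/K.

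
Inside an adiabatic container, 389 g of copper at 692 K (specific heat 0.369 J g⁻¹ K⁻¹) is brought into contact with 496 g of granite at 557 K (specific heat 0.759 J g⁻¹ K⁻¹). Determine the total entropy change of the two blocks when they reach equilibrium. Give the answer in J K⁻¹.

Energy balance: T_f = (m₁c₁T₁ + m₂c₂T₂)/(m₁c₁ + m₂c₂) = 594.27 K.
ΔS₁ = m₁c₁ ln(T_f/T₁) = 143.541 × ln(594.27/692) = -21.86 J/K.
ΔS₂ = m₂c₂ ln(T_f/T₂) = 376.464 × ln(594.27/557) = 24.38 J/K.
ΔS_total = -21.86 + 24.38 = 2.52 J/K.

ΔS_total = 2.52 J/K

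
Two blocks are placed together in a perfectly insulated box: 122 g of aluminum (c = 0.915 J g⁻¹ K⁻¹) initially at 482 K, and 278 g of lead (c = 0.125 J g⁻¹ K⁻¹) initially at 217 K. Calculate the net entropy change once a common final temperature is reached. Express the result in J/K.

Energy balance: T_f = (m₁c₁T₁ + m₂c₂T₂)/(m₁c₁ + m₂c₂) = 419.09 K.
ΔS₁ = m₁c₁ ln(T_f/T₁) = 111.63 × ln(419.09/482) = -15.61 J/K.
ΔS₂ = m₂c₂ ln(T_f/T₂) = 34.75 × ln(419.09/217) = 22.87 J/K.
ΔS_total = -15.61 + 22.87 = 7.26 J/K.

ΔS_total = 7.26 J/K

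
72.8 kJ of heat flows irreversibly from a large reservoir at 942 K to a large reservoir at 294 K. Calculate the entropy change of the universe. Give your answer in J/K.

ΔS_total = 170 J/K

ΔS_hot = −Q/T_H = −72800/942 = -77.28 J/K and ΔS_cold = +Q/T_C = 72800/294 = 247.6 J/K.
ΔS_total = -77.28 + 247.6 = 170 J/K, positive as the second law requires.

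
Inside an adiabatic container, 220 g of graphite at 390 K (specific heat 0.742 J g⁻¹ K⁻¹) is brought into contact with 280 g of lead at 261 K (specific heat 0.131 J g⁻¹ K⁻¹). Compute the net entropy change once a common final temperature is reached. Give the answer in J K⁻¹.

ΔS_total = 2.22 J/K

Energy balance: T_f = (m₁c₁T₁ + m₂c₂T₂)/(m₁c₁ + m₂c₂) = 366.33 K.
ΔS₁ = m₁c₁ ln(T_f/T₁) = 163.24 × ln(366.33/390) = -10.22 J/K.
ΔS₂ = m₂c₂ ln(T_f/T₂) = 36.68 × ln(366.33/261) = 12.44 J/K.
ΔS_total = -10.22 + 12.44 = 2.22 J/K.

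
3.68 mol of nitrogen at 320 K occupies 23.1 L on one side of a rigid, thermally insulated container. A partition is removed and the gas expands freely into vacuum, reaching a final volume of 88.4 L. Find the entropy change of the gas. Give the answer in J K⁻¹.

No heat is exchanged and no work is done, so the ideal-gas temperature stays constant.
Entropy is a state function; using a reversible isothermal path, ΔS_gas = nR ln(V₂/V₁) = 3.68 × 8.314 × ln(88.4/23.1) = 41.1 J/K.

ΔS_gas = 41.1 J/K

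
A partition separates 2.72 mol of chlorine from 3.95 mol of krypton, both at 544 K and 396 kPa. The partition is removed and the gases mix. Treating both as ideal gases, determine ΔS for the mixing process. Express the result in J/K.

Mole fractions: x_A = 2.72/6.67 = 0.408, x_B = 0.592.
ΔS_mix = −R(n_A ln x_A + n_B ln x_B) = −8.314 × (2.72 ln 0.408 + 3.95 ln 0.592) = 37.5 J/K.

ΔS_mix = 37.5 J/K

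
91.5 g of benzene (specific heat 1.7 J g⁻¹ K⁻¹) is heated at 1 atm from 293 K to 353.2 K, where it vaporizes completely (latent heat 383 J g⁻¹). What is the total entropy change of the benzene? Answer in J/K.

Warming step: ΔS₁ = m c ln(T_tr/T_i) = 91.5 × 1.7 × ln(353.2/293) = 29.07 J/K.
Phase change: ΔS₂ = +mL/T_tr = 91.5 × 383 / 353.2 = 99.22 J/K.
ΔS_total = (29.07) + (99.22) = 128 J/K.

ΔS = 128 J/K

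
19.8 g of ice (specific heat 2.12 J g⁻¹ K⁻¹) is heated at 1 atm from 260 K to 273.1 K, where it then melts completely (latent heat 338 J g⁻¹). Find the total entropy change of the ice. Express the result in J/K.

Warming step: ΔS₁ = m c ln(T_tr/T_i) = 19.8 × 2.12 × ln(273.1/260) = 2.063 J/K.
Phase change: ΔS₂ = +mL/T_tr = 19.8 × 338 / 273.1 = 24.51 J/K.
ΔS_total = (2.063) + (24.51) = 26.6 J/K.

ΔS = 26.6 J/K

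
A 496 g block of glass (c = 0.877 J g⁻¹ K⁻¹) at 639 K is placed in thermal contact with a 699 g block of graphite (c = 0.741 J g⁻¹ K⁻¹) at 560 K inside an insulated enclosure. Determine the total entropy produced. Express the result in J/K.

Energy balance: T_f = (m₁c₁T₁ + m₂c₂T₂)/(m₁c₁ + m₂c₂) = 596.06 K.
ΔS₁ = m₁c₁ ln(T_f/T₁) = 434.992 × ln(596.06/639) = -30.2587 J/K.
ΔS₂ = m₂c₂ ln(T_f/T₂) = 517.959 × ln(596.06/560) = 32.3239 J/K.
ΔS_total = -30.2587 + 32.3239 = 2.07 J/K.

ΔS_total = 2.07 J/K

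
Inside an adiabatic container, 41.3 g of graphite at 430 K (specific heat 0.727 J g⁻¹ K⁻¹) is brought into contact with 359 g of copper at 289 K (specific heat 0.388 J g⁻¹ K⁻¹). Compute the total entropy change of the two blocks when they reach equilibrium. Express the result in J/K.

Energy balance: T_f = (m₁c₁T₁ + m₂c₂T₂)/(m₁c₁ + m₂c₂) = 314 K.
ΔS₁ = m₁c₁ ln(T_f/T₁) = 30.0251 × ln(314/430) = -9.439 J/K.
ΔS₂ = m₂c₂ ln(T_f/T₂) = 139.292 × ln(314/289) = 11.56 J/K.
ΔS_total = -9.439 + 11.56 = 2.12 J/K.

ΔS_total = 2.12 J/K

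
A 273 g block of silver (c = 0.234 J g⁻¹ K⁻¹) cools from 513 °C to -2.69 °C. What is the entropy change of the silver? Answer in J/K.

In kelvin: T₁ = 786.15 K, T₂ = 270.46 K. ΔS = ∫dQ_rev/T = m c ln(T₂/T₁) = 273 × 0.234 × ln(270.46/786.15) = -68.2 J/K.

ΔS = -68.2 J/K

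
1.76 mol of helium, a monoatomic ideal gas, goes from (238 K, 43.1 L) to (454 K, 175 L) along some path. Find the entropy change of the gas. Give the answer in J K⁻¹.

ΔS = 34.7 J/K

Entropy is a state function: ΔS = nC_V ln(T₂/T₁) + nR ln(V₂/V₁), with C_V = 3R/2 = 12.47 J mol⁻¹ K⁻¹ for a monoatomic ideal gas.
ΔS = 1.76 × [12.47 × ln(454/238) + 8.314 × ln(175/43.1)] = 34.7 J/K.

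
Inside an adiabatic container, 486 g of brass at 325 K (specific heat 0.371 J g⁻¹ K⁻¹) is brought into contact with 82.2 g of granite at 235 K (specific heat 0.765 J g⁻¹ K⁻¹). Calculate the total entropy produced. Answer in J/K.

ΔS_total = 2.32 J/K

Energy balance: T_f = (m₁c₁T₁ + m₂c₂T₂)/(m₁c₁ + m₂c₂) = 301.73 K.
ΔS₁ = m₁c₁ ln(T_f/T₁) = 180.306 × ln(301.73/325) = -13.4 J/K.
ΔS₂ = m₂c₂ ln(T_f/T₂) = 62.883 × ln(301.73/235) = 15.72 J/K.
ΔS_total = -13.4 + 15.72 = 2.32 J/K.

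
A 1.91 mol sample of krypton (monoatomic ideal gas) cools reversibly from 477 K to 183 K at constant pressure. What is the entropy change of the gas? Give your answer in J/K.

ΔS = -38 J/K

At constant pressure, ΔS = nC_p ln(T₂/T₁) with C_p = 5R/2 = 20.79 J mol⁻¹ K⁻¹.
ΔS = 1.91 × 20.79 × ln(183/477) = -38 J/K.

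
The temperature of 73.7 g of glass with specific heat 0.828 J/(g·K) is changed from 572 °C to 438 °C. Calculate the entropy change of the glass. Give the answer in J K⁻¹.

In kelvin: T₁ = 845.15 K, T₂ = 711.15 K. ΔS = ∫dQ_rev/T = m c ln(T₂/T₁) = 73.7 × 0.828 × ln(711.15/845.15) = -10.5 J/K.

ΔS = -10.5 J/K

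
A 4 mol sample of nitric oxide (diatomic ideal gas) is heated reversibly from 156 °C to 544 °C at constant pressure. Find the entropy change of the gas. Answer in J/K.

In kelvin: T₁ = 429.15 K, T₂ = 817.15 K. At constant pressure, ΔS = nC_p ln(T₂/T₁) with C_p = 7R/2 = 29.1 J mol⁻¹ K⁻¹.
ΔS = 4 × 29.1 × ln(817.15/429.15) = 75 J/K.

ΔS = 75 J/K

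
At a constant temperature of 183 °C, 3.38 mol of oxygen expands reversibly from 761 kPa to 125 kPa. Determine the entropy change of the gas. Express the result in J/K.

For an isothermal ideal gas ΔS_gas = nR ln(P₁/P₂) = 3.38 × 8.314 × ln(761/125) = 50.8 J/K.

ΔS_gas = 50.8 J/K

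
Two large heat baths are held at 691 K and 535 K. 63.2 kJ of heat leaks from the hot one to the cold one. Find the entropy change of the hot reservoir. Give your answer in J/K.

ΔS_hot = -91.5 J/K

The hot reservoir loses heat Q, so ΔS_hot = −Q/T_H = −63200/691 = -91.5 J/K.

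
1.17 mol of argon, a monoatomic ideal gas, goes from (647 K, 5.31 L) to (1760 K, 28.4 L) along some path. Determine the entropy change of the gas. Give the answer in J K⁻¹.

ΔS = 30.9 J/K

Entropy is a state function: ΔS = nC_V ln(T₂/T₁) + nR ln(V₂/V₁), with C_V = 3R/2 = 12.47 J mol⁻¹ K⁻¹ for a monoatomic ideal gas.
ΔS = 1.17 × [12.47 × ln(1760/647) + 8.314 × ln(28.4/5.31)] = 30.9 J/K.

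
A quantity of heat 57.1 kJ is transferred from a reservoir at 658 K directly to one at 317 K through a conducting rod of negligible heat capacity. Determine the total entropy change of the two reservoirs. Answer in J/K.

ΔS_total = 93.3 J/K

ΔS_hot = −Q/T_H = −57100/658 = -86.78 J/K and ΔS_cold = +Q/T_C = 57100/317 = 180.1 J/K.
ΔS_total = -86.78 + 180.1 = 93.3 J/K, positive as the second law requires.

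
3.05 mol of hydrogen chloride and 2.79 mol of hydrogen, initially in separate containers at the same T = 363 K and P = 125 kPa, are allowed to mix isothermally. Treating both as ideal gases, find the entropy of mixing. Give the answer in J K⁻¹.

ΔS_mix = 33.6 J/K

Mole fractions: x_A = 3.05/5.84 = 0.522, x_B = 0.478.
ΔS_mix = −R(n_A ln x_A + n_B ln x_B) = −8.314 × (3.05 ln 0.522 + 2.79 ln 0.478) = 33.6 J/K.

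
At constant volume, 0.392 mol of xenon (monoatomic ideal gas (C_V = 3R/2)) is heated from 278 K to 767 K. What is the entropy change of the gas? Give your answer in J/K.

At constant volume, ΔS = nC_V ln(T₂/T₁) with C_V = 3R/2 = 12.47 J mol⁻¹ K⁻¹.
ΔS = 0.392 × 12.47 × ln(767/278) = 4.96 J/K.

ΔS = 4.96 J/K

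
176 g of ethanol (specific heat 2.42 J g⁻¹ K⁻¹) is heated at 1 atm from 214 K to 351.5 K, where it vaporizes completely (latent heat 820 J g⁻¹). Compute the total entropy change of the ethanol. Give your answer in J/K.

Warming step: ΔS₁ = m c ln(T_tr/T_i) = 176 × 2.42 × ln(351.5/214) = 211.4 J/K.
Phase change: ΔS₂ = +mL/T_tr = 176 × 820 / 351.5 = 410.6 J/K.
ΔS_total = (211.4) + (410.6) = 622 J/K.

ΔS = 622 J/K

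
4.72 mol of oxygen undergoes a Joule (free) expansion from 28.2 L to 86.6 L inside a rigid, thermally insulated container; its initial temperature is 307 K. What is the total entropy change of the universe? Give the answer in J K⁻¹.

ΔS_universe = 44 J/K

No heat is exchanged and no work is done, so the ideal-gas temperature stays constant.
Entropy is a state function; using a reversible isothermal path, ΔS_gas = nR ln(V₂/V₁) = 4.72 × 8.314 × ln(86.6/28.2) = 44 J/K.
The insulated surroundings exchange no heat, so ΔS_surr = 0 and ΔS_universe = ΔS_gas.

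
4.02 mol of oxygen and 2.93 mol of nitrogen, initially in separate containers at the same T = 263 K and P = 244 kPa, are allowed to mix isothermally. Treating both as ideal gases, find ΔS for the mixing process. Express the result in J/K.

ΔS_mix = 39.3 J/K

Mole fractions: x_A = 4.02/6.95 = 0.578, x_B = 0.422.
ΔS_mix = −R(n_A ln x_A + n_B ln x_B) = −8.314 × (4.02 ln 0.578 + 2.93 ln 0.422) = 39.3 J/K.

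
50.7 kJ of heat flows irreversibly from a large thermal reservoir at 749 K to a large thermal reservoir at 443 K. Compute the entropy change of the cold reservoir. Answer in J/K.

ΔS_cold = 114 J/K

The cold reservoir gains heat Q, so ΔS_cold = +Q/T_C = 50700/443 = 114 J/K.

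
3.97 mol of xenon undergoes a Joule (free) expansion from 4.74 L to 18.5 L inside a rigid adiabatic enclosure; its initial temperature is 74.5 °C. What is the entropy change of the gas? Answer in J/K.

For an ideal gas in free expansion Q = 0 and W = 0, so T is unchanged.
Entropy is a state function; using a reversible isothermal path, ΔS_gas = nR ln(V₂/V₁) = 3.97 × 8.314 × ln(18.5/4.74) = 44.9 J/K.

ΔS_gas = 44.9 J/K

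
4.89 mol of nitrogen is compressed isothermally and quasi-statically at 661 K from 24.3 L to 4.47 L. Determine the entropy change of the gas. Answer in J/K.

For an isothermal ideal gas ΔS_gas = nR ln(V₂/V₁) = 4.89 × 8.314 × ln(4.47/24.3) = -68.8 J/K.

ΔS_gas = -68.8 J/K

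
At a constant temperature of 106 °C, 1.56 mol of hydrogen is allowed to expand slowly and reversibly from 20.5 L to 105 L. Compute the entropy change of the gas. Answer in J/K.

For an isothermal ideal gas ΔS_gas = nR ln(V₂/V₁) = 1.56 × 8.314 × ln(105/20.5) = 21.2 J/K.

ΔS_gas = 21.2 J/K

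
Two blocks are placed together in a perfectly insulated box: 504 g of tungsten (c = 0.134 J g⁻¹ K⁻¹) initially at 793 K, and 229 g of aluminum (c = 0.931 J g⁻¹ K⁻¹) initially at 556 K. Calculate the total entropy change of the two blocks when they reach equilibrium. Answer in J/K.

ΔS_total = 3.43 J/K

Energy balance: T_f = (m₁c₁T₁ + m₂c₂T₂)/(m₁c₁ + m₂c₂) = 613.01 K.
ΔS₁ = m₁c₁ ln(T_f/T₁) = 67.536 × ln(613.01/793) = -17.386 J/K.
ΔS₂ = m₂c₂ ln(T_f/T₂) = 213.199 × ln(613.01/556) = 20.813 J/K.
ΔS_total = -17.386 + 20.813 = 3.43 J/K.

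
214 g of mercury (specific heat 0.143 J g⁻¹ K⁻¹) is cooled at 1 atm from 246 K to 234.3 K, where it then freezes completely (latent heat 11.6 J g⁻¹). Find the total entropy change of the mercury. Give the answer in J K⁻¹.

ΔS = -12.1 J/K

Cooling step: ΔS₁ = m c ln(T_tr/T_i) = 214 × 0.143 × ln(234.3/246) = -1.491 J/K.
Phase change: ΔS₂ = −mL/T_tr = −214 × 11.6 / 234.3 = -10.59 J/K.
ΔS_total = (-1.491) + (-10.59) = -12.1 J/K.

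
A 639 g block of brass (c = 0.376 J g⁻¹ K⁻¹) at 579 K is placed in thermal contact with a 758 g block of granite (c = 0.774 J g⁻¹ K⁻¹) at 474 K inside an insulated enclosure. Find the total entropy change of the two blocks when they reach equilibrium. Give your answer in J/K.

Energy balance: T_f = (m₁c₁T₁ + m₂c₂T₂)/(m₁c₁ + m₂c₂) = 504.51 K.
ΔS₁ = m₁c₁ ln(T_f/T₁) = 240.264 × ln(504.51/579) = -33.09 J/K.
ΔS₂ = m₂c₂ ln(T_f/T₂) = 586.692 × ln(504.51/474) = 36.59 J/K.
ΔS_total = -33.09 + 36.59 = 3.5 J/K.

ΔS_total = 3.5 J/K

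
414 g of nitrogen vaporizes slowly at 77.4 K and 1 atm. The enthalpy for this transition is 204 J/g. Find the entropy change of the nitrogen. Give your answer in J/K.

Heat absorbed by the substance: Q = mL = 414 × 204 = 84456 J.
At constant T, ΔS = Q_rev/T = 84456 / 77.4 = 1090 J/K.

ΔS = 1090 J/K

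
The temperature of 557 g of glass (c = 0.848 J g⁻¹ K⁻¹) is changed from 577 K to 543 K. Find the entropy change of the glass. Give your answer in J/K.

ΔS = -28.7 J/K

ΔS = ∫dQ_rev/T = m c ln(T₂/T₁) = 557 × 0.848 × ln(543/577) = -28.7 J/K.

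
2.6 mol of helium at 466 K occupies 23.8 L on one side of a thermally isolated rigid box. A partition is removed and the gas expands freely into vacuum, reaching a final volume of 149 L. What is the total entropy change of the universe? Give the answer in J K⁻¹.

ΔS_universe = 39.7 J/K

For an ideal gas in free expansion Q = 0 and W = 0, so T is unchanged.
Entropy is a state function; using a reversible isothermal path, ΔS_gas = nR ln(V₂/V₁) = 2.6 × 8.314 × ln(149/23.8) = 39.7 J/K.
The insulated surroundings exchange no heat, so ΔS_surr = 0 and ΔS_universe = ΔS_gas.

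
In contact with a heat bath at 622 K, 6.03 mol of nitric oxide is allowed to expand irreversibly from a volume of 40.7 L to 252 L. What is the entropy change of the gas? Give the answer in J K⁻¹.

ΔS_gas = 91.4 J/K

Entropy is a state function, so ΔS_gas depends only on the end states.
For an isothermal ideal gas ΔS_gas = nR ln(V₂/V₁) = 6.03 × 8.314 × ln(252/40.7) = 91.4 J/K.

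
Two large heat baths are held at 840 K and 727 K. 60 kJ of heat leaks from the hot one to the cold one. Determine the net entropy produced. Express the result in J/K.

ΔS_hot = −Q/T_H = −60000/840 = -71.43 J/K and ΔS_cold = +Q/T_C = 60000/727 = 82.53 J/K.
ΔS_total = -71.43 + 82.53 = 11.1 J/K, positive as the second law requires.

ΔS_total = 11.1 J/K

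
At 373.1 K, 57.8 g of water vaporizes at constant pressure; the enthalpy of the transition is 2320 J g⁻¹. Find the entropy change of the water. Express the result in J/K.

ΔS = 359 J/K

Heat absorbed by the substance: Q = mL = 57.8 × 2320 = 134096 J.
At constant T, ΔS = Q_rev/T = 134096 / 373.1 = 359 J/K.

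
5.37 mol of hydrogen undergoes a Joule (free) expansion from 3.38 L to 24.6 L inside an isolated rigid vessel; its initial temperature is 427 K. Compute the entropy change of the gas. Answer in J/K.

No heat is exchanged and no work is done, so the ideal-gas temperature stays constant.
Entropy is a state function; using a reversible isothermal path, ΔS_gas = nR ln(V₂/V₁) = 5.37 × 8.314 × ln(24.6/3.38) = 88.6 J/K.

ΔS_gas = 88.6 J/K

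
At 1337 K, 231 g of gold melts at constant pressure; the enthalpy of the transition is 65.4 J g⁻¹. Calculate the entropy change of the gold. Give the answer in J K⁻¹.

ΔS = 11.3 J/K

Heat absorbed by the substance: Q = mL = 231 × 65.4 = 15107.4 J.
At constant T, ΔS = Q_rev/T = 15107.4 / 1337 = 11.3 J/K.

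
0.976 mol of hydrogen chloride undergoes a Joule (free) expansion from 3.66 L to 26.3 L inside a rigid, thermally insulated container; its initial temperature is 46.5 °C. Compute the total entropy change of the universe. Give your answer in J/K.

No heat is exchanged and no work is done, so the ideal-gas temperature stays constant.
Entropy is a state function; using a reversible isothermal path, ΔS_gas = nR ln(V₂/V₁) = 0.976 × 8.314 × ln(26.3/3.66) = 16 J/K.
The insulated surroundings exchange no heat, so ΔS_surr = 0 and ΔS_universe = ΔS_gas.

ΔS_universe = 16 J/K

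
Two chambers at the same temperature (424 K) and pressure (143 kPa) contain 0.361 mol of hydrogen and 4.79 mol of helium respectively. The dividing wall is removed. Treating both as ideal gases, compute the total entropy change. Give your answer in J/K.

Mole fractions: x_A = 0.361/5.15 = 0.0701, x_B = 0.93.
ΔS_mix = −R(n_A ln x_A + n_B ln x_B) = −8.314 × (0.361 ln 0.0701 + 4.79 ln 0.93) = 10.9 J/K.

ΔS_mix = 10.9 J/K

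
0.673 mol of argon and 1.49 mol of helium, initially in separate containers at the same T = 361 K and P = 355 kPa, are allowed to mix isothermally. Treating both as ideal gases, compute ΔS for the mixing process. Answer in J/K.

ΔS_mix = 11.1 J/K

Mole fractions: x_A = 0.673/2.16 = 0.311, x_B = 0.689.
ΔS_mix = −R(n_A ln x_A + n_B ln x_B) = −8.314 × (0.673 ln 0.311 + 1.49 ln 0.689) = 11.1 J/K.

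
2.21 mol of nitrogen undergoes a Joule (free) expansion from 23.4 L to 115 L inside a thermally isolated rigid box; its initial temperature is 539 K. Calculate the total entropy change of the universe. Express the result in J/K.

ΔS_universe = 29.3 J/K

No heat is exchanged and no work is done, so the ideal-gas temperature stays constant.
Entropy is a state function; using a reversible isothermal path, ΔS_gas = nR ln(V₂/V₁) = 2.21 × 8.314 × ln(115/23.4) = 29.3 J/K.
The insulated surroundings exchange no heat, so ΔS_surr = 0 and ΔS_universe = ΔS_gas.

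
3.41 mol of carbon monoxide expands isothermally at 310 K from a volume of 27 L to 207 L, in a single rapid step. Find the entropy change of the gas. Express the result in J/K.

Entropy is a state function, so ΔS_gas depends only on the end states.
For an isothermal ideal gas ΔS_gas = nR ln(V₂/V₁) = 3.41 × 8.314 × ln(207/27) = 57.7 J/K.

ΔS_gas = 57.7 J/K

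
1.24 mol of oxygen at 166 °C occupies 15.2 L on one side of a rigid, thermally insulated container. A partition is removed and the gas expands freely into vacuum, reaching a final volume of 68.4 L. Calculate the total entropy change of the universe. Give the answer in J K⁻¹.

No heat is exchanged and no work is done, so the ideal-gas temperature stays constant.
Entropy is a state function; using a reversible isothermal path, ΔS_gas = nR ln(V₂/V₁) = 1.24 × 8.314 × ln(68.4/15.2) = 15.5 J/K.
The insulated surroundings exchange no heat, so ΔS_surr = 0 and ΔS_universe = ΔS_gas.

ΔS_universe = 15.5 J/K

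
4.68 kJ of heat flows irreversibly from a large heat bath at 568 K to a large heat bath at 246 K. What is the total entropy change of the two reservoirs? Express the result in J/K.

ΔS_hot = −Q/T_H = −4680/568 = -8.239 J/K and ΔS_cold = +Q/T_C = 4680/246 = 19.02 J/K.
ΔS_total = -8.239 + 19.02 = 10.8 J/K, positive as the second law requires.

ΔS_total = 10.8 J/K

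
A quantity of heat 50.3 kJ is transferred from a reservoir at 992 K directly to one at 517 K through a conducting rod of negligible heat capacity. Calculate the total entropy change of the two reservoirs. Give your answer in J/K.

ΔS_total = 46.6 J/K

ΔS_hot = −Q/T_H = −50300/992 = -50.71 J/K and ΔS_cold = +Q/T_C = 50300/517 = 97.29 J/K.
ΔS_total = -50.71 + 97.29 = 46.6 J/K, positive as the second law requires.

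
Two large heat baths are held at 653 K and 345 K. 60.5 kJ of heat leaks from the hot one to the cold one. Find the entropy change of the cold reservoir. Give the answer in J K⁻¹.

ΔS_cold = 175 J/K

The cold reservoir gains heat Q, so ΔS_cold = +Q/T_C = 60500/345 = 175 J/K.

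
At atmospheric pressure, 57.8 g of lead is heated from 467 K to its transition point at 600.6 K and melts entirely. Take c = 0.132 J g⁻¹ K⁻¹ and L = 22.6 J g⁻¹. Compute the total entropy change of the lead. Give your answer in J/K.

Warming step: ΔS₁ = m c ln(T_tr/T_i) = 57.8 × 0.132 × ln(600.6/467) = 1.92 J/K.
Phase change: ΔS₂ = +mL/T_tr = 57.8 × 22.6 / 600.6 = 2.175 J/K.
ΔS_total = (1.92) + (2.175) = 4.09 J/K.

ΔS = 4.09 J/K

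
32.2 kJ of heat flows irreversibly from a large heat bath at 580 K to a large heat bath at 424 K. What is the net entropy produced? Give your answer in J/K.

ΔS_hot = −Q/T_H = −32200/580 = -55.52 J/K and ΔS_cold = +Q/T_C = 32200/424 = 75.94 J/K.
ΔS_total = -55.52 + 75.94 = 20.4 J/K, positive as the second law requires.

ΔS_total = 20.4 J/K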